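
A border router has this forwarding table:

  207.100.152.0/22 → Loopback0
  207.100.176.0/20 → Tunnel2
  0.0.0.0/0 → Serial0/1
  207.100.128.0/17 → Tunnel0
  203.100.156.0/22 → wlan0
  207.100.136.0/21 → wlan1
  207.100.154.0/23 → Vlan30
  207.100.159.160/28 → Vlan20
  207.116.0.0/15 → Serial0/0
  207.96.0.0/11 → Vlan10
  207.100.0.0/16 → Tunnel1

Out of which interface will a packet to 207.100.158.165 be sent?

Routes whose prefix contains 207.100.158.165:
  0.0.0.0/0 (default, matches everything) -> Serial0/1
  207.96.0.0/11 (207.96.0.0 - 207.127.255.255) -> Vlan10
  207.100.0.0/16 (207.100.0.0 - 207.100.255.255) -> Tunnel1
  207.100.128.0/17 (207.100.128.0 - 207.100.255.255) -> Tunnel0
More-specific entries that do NOT match:
  207.100.159.160/28 (207.100.159.160 - 207.100.159.175) does not contain 207.100.158.165
  207.100.154.0/23 (207.100.154.0 - 207.100.155.255) does not contain 207.100.158.165
  207.100.152.0/22 (207.100.152.0 - 207.100.155.255) does not contain 207.100.158.165
  203.100.156.0/22 (203.100.156.0 - 203.100.159.255) does not contain 207.100.158.165
  207.100.136.0/21 (207.100.136.0 - 207.100.143.255) does not contain 207.100.158.165
  207.100.176.0/20 (207.100.176.0 - 207.100.191.255) does not contain 207.100.158.165
Longest matching prefix is /17 -> interface Tunnel0.

Tunnel0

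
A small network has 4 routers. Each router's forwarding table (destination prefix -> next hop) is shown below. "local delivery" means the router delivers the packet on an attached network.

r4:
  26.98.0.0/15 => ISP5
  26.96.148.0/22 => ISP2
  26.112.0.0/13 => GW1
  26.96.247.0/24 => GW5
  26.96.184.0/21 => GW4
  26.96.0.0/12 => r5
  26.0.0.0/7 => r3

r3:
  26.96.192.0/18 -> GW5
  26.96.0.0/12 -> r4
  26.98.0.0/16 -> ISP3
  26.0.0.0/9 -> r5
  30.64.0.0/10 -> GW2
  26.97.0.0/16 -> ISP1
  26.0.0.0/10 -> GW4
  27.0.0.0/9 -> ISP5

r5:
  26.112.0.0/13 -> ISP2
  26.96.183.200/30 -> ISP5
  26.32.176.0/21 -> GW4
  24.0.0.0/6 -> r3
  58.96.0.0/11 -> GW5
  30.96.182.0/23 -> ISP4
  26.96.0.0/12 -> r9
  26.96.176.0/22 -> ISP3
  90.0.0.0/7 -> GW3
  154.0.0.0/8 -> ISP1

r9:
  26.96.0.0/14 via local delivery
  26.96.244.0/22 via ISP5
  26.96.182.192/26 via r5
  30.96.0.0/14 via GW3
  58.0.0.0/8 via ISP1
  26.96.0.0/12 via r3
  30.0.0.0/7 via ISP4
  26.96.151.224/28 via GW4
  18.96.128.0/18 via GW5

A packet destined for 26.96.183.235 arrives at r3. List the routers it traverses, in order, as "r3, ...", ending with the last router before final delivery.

At r3: longest match for 26.96.183.235 is 26.96.0.0/12 -> r4
At r4: longest match for 26.96.183.235 is 26.96.0.0/12 -> r5
At r5: longest match for 26.96.183.235 is 26.96.0.0/12 -> r9
At r9: longest match for 26.96.183.235 is 26.96.0.0/14 -> local delivery

r3, r4, r5, r9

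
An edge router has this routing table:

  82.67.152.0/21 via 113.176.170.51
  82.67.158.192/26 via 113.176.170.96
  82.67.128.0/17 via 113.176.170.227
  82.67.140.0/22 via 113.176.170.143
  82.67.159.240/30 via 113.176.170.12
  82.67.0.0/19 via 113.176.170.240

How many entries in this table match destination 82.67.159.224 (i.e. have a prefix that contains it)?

Prefixes containing 82.67.159.224:
  82.67.128.0/17 (82.67.128.0 - 82.67.255.255)
  82.67.152.0/21 (82.67.152.0 - 82.67.159.255)
Total matching entries: 2.

2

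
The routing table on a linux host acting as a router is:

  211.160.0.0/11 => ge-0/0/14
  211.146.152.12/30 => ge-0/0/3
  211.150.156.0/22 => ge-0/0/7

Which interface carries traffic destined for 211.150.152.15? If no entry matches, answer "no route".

no route

No entry's prefix contains 211.150.152.15; there is no default route.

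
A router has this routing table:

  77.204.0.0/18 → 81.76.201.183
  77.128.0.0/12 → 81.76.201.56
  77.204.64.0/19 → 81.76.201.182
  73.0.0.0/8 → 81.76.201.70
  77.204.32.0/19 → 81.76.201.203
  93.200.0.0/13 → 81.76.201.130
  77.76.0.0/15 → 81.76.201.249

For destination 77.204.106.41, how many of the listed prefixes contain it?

No listed prefix contains 77.204.106.41.
Total matching entries: 0.

0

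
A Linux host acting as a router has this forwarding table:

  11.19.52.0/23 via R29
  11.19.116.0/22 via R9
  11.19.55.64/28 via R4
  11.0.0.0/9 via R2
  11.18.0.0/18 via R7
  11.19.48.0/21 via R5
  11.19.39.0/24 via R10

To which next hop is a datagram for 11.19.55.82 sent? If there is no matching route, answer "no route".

R5

Routes whose prefix contains 11.19.55.82:
  11.0.0.0/9 (11.0.0.0 - 11.127.255.255) -> R2
  11.19.48.0/21 (11.19.48.0 - 11.19.55.255) -> R5
More-specific entries that do NOT match:
  11.19.55.64/28 (11.19.55.64 - 11.19.55.79) does not contain 11.19.55.82
  11.19.39.0/24 (11.19.39.0 - 11.19.39.255) does not contain 11.19.55.82
  11.19.52.0/23 (11.19.52.0 - 11.19.53.255) does not contain 11.19.55.82
  11.19.116.0/22 (11.19.116.0 - 11.19.119.255) does not contain 11.19.55.82
Longest matching prefix is /21 -> next hop R5.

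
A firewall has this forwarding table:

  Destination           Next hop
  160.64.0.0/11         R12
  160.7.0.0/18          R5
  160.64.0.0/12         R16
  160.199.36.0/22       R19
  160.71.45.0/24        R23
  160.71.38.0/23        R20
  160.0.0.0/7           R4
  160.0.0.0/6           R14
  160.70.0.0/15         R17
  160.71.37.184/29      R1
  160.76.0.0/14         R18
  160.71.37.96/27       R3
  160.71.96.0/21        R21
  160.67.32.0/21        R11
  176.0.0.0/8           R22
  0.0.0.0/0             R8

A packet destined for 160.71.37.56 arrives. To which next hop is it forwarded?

Routes whose prefix contains 160.71.37.56:
  0.0.0.0/0 (default, matches everything) -> R8
  160.0.0.0/6 (160.0.0.0 - 163.255.255.255) -> R14
  160.0.0.0/7 (160.0.0.0 - 161.255.255.255) -> R4
  160.64.0.0/11 (160.64.0.0 - 160.95.255.255) -> R12
  160.64.0.0/12 (160.64.0.0 - 160.79.255.255) -> R16
  160.70.0.0/15 (160.70.0.0 - 160.71.255.255) -> R17
More-specific entries that do NOT match:
  160.71.37.184/29 (160.71.37.184 - 160.71.37.191) does not contain 160.71.37.56
  160.71.37.96/27 (160.71.37.96 - 160.71.37.127) does not contain 160.71.37.56
  160.71.45.0/24 (160.71.45.0 - 160.71.45.255) does not contain 160.71.37.56
  160.71.38.0/23 (160.71.38.0 - 160.71.39.255) does not contain 160.71.37.56
  160.199.36.0/22 (160.199.36.0 - 160.199.39.255) does not contain 160.71.37.56
  160.71.96.0/21 (160.71.96.0 - 160.71.103.255) does not contain 160.71.37.56
  160.67.32.0/21 (160.67.32.0 - 160.67.39.255) does not contain 160.71.37.56
  160.7.0.0/18 (160.7.0.0 - 160.7.63.255) does not contain 160.71.37.56
Longest matching prefix is /15 -> next hop R17.

R17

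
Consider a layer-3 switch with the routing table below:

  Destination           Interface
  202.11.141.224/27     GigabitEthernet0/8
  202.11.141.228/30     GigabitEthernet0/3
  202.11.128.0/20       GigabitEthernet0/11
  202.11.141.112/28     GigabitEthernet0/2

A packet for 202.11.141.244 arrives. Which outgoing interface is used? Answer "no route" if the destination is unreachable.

GigabitEthernet0/8

Routes whose prefix contains 202.11.141.244:
  202.11.128.0/20 (202.11.128.0 - 202.11.143.255) -> GigabitEthernet0/11
  202.11.141.224/27 (202.11.141.224 - 202.11.141.255) -> GigabitEthernet0/8
More-specific entries that do NOT match:
  202.11.141.228/30 (202.11.141.228 - 202.11.141.231) does not contain 202.11.141.244
  202.11.141.112/28 (202.11.141.112 - 202.11.141.127) does not contain 202.11.141.244
Longest matching prefix is /27 -> interface GigabitEthernet0/8.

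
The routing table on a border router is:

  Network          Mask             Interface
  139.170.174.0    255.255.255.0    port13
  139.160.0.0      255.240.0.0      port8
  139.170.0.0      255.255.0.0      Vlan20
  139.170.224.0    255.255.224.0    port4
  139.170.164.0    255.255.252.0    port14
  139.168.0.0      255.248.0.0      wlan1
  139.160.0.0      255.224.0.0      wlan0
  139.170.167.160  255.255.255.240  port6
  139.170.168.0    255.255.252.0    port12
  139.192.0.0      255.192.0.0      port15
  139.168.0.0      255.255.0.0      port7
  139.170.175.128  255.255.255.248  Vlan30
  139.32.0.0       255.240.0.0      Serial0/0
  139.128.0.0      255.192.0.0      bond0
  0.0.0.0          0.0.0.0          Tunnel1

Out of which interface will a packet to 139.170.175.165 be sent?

Vlan20

Routes whose prefix contains 139.170.175.165:
  0.0.0.0/0 (default, matches everything) -> Tunnel1
  139.128.0.0/10 (139.128.0.0 - 139.191.255.255) -> bond0
  139.160.0.0/11 (139.160.0.0 - 139.191.255.255) -> wlan0
  139.160.0.0/12 (139.160.0.0 - 139.175.255.255) -> port8
  139.168.0.0/13 (139.168.0.0 - 139.175.255.255) -> wlan1
  139.170.0.0/16 (139.170.0.0 - 139.170.255.255) -> Vlan20
More-specific entries that do NOT match:
  139.170.175.128/29 (139.170.175.128 - 139.170.175.135) does not contain 139.170.175.165
  139.170.167.160/28 (139.170.167.160 - 139.170.167.175) does not contain 139.170.175.165
  139.170.174.0/24 (139.170.174.0 - 139.170.174.255) does not contain 139.170.175.165
  139.170.164.0/22 (139.170.164.0 - 139.170.167.255) does not contain 139.170.175.165
  139.170.168.0/22 (139.170.168.0 - 139.170.171.255) does not contain 139.170.175.165
  139.170.224.0/19 (139.170.224.0 - 139.170.255.255) does not contain 139.170.175.165
Longest matching prefix is /16 -> interface Vlan20.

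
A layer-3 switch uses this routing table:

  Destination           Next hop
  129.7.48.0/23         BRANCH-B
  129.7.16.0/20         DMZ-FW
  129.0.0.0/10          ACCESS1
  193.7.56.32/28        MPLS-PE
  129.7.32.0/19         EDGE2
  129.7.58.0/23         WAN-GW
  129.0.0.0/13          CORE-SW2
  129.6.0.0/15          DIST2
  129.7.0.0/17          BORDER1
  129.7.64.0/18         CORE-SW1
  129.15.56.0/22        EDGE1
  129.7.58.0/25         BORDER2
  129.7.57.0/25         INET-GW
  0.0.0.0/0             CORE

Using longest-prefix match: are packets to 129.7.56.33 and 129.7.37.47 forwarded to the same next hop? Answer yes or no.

129.7.56.33: longest match 129.7.32.0/19 -> EDGE2
129.7.37.47: longest match 129.7.32.0/19 -> EDGE2

yes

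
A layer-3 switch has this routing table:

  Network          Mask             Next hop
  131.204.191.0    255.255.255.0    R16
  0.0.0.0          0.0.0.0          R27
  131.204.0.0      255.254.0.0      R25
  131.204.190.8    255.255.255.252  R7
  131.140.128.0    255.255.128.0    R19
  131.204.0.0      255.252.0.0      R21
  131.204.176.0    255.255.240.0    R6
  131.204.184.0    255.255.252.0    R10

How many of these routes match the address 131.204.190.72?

Prefixes containing 131.204.190.72:
  0.0.0.0/0 (default, matches everything)
  131.204.0.0/14 (131.204.0.0 - 131.207.255.255)
  131.204.0.0/15 (131.204.0.0 - 131.205.255.255)
  131.204.176.0/20 (131.204.176.0 - 131.204.191.255)
Total matching entries: 4.

4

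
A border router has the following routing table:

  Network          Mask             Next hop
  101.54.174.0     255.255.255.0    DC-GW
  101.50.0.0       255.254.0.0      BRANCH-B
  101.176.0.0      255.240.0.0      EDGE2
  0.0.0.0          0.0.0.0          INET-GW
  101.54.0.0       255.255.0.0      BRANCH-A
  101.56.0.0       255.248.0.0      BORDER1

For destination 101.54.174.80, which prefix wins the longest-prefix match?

Entries matching 101.54.174.80:
  0.0.0.0/0 (default, matches everything)
  101.54.0.0/16 (101.54.0.0 - 101.54.255.255)
  101.54.174.0/24 (101.54.174.0 - 101.54.174.255)
Most specific is 101.54.174.0/24.

101.54.174.0/24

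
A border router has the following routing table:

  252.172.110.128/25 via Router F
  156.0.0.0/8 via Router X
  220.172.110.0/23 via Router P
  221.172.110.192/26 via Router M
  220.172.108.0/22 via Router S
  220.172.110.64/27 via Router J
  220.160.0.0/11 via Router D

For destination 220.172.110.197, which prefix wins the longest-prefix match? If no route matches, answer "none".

Entries matching 220.172.110.197:
  220.160.0.0/11 (220.160.0.0 - 220.191.255.255)
  220.172.108.0/22 (220.172.108.0 - 220.172.111.255)
  220.172.110.0/23 (220.172.110.0 - 220.172.111.255)
Most specific is 220.172.110.0/23.

220.172.110.0/23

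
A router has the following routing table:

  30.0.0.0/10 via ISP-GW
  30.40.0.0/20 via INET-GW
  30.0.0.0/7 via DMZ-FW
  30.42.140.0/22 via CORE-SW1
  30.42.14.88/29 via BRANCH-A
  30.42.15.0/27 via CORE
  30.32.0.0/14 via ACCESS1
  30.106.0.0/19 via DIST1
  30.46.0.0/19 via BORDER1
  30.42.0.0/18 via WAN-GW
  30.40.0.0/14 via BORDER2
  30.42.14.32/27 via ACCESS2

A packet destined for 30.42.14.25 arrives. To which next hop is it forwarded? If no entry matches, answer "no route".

Routes whose prefix contains 30.42.14.25:
  30.0.0.0/7 (30.0.0.0 - 31.255.255.255) -> DMZ-FW
  30.0.0.0/10 (30.0.0.0 - 30.63.255.255) -> ISP-GW
  30.40.0.0/14 (30.40.0.0 - 30.43.255.255) -> BORDER2
  30.42.0.0/18 (30.42.0.0 - 30.42.63.255) -> WAN-GW
More-specific entries that do NOT match:
  30.42.14.88/29 (30.42.14.88 - 30.42.14.95) does not contain 30.42.14.25
  30.42.15.0/27 (30.42.15.0 - 30.42.15.31) does not contain 30.42.14.25
  30.42.14.32/27 (30.42.14.32 - 30.42.14.63) does not contain 30.42.14.25
  30.42.140.0/22 (30.42.140.0 - 30.42.143.255) does not contain 30.42.14.25
  30.40.0.0/20 (30.40.0.0 - 30.40.15.255) does not contain 30.42.14.25
  30.106.0.0/19 (30.106.0.0 - 30.106.31.255) does not contain 30.42.14.25
  30.46.0.0/19 (30.46.0.0 - 30.46.31.255) does not contain 30.42.14.25
Longest matching prefix is /18 -> next hop WAN-GW.

WAN-GW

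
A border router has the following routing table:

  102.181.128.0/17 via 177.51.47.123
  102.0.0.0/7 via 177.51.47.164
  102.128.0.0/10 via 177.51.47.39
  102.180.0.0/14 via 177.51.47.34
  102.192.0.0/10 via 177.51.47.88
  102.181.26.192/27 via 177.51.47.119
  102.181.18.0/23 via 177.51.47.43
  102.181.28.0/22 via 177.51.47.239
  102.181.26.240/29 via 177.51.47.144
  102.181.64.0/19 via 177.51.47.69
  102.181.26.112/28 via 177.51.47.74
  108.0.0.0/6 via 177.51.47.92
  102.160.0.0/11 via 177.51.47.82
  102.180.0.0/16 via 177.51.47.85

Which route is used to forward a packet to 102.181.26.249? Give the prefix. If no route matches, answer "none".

102.180.0.0/14

Entries matching 102.181.26.249:
  102.0.0.0/7 (102.0.0.0 - 103.255.255.255)
  102.128.0.0/10 (102.128.0.0 - 102.191.255.255)
  102.160.0.0/11 (102.160.0.0 - 102.191.255.255)
  102.180.0.0/14 (102.180.0.0 - 102.183.255.255)
Most specific is 102.180.0.0/14.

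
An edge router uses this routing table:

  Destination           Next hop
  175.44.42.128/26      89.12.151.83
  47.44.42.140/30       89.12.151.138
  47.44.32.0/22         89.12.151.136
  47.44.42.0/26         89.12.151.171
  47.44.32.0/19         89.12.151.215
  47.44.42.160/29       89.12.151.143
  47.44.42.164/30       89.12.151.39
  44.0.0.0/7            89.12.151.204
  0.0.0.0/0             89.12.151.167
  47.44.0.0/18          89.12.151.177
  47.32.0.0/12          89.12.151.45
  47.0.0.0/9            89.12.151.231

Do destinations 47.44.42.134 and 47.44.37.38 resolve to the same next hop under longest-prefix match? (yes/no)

yes

47.44.42.134: longest match 47.44.32.0/19 -> 89.12.151.215
47.44.37.38: longest match 47.44.32.0/19 -> 89.12.151.215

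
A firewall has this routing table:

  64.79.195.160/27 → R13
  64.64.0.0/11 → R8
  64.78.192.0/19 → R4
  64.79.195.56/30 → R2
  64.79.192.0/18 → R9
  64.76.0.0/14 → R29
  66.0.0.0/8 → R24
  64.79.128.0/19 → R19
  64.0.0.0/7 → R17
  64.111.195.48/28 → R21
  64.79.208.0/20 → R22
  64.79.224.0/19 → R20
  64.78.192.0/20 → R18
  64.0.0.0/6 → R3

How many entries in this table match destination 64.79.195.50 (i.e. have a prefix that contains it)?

5

Prefixes containing 64.79.195.50:
  64.0.0.0/6 (64.0.0.0 - 67.255.255.255)
  64.0.0.0/7 (64.0.0.0 - 65.255.255.255)
  64.64.0.0/11 (64.64.0.0 - 64.95.255.255)
  64.76.0.0/14 (64.76.0.0 - 64.79.255.255)
  64.79.192.0/18 (64.79.192.0 - 64.79.255.255)
Total matching entries: 5.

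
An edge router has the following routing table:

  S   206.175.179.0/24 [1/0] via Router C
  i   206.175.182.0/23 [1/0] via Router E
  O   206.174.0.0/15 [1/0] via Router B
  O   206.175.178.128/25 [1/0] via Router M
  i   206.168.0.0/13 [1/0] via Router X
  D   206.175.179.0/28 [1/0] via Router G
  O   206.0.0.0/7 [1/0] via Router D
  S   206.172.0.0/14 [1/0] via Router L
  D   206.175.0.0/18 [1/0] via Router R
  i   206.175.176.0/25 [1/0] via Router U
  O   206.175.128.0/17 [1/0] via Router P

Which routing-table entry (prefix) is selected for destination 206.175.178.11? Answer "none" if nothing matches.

Entries matching 206.175.178.11:
  206.0.0.0/7 (206.0.0.0 - 207.255.255.255)
  206.168.0.0/13 (206.168.0.0 - 206.175.255.255)
  206.172.0.0/14 (206.172.0.0 - 206.175.255.255)
  206.174.0.0/15 (206.174.0.0 - 206.175.255.255)
  206.175.128.0/17 (206.175.128.0 - 206.175.255.255)
Most specific is 206.175.128.0/17.

206.175.128.0/17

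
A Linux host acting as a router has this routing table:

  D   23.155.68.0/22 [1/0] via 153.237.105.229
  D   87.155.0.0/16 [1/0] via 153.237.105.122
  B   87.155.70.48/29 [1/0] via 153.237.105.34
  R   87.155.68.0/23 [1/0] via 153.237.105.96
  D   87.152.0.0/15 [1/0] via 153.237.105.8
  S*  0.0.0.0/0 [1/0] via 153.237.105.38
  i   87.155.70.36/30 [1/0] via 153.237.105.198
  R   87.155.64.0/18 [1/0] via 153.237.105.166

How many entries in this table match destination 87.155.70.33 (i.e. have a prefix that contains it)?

3

Prefixes containing 87.155.70.33:
  0.0.0.0/0 (default, matches everything)
  87.155.0.0/16 (87.155.0.0 - 87.155.255.255)
  87.155.64.0/18 (87.155.64.0 - 87.155.127.255)
Total matching entries: 3.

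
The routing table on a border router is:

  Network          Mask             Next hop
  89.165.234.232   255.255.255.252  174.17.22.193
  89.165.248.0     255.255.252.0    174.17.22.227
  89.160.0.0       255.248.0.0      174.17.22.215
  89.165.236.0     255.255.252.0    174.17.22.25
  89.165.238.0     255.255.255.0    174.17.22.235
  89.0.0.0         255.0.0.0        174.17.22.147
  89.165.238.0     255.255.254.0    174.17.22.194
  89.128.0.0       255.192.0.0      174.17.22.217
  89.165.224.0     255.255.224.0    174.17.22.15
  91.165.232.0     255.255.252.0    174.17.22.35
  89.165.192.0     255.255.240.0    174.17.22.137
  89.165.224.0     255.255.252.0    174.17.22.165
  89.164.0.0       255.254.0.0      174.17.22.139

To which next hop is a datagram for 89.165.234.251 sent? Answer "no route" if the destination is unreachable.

Routes whose prefix contains 89.165.234.251:
  89.0.0.0/8 (89.0.0.0 - 89.255.255.255) -> 174.17.22.147
  89.128.0.0/10 (89.128.0.0 - 89.191.255.255) -> 174.17.22.217
  89.160.0.0/13 (89.160.0.0 - 89.167.255.255) -> 174.17.22.215
  89.164.0.0/15 (89.164.0.0 - 89.165.255.255) -> 174.17.22.139
  89.165.224.0/19 (89.165.224.0 - 89.165.255.255) -> 174.17.22.15
More-specific entries that do NOT match:
  89.165.234.232/30 (89.165.234.232 - 89.165.234.235) does not contain 89.165.234.251
  89.165.238.0/24 (89.165.238.0 - 89.165.238.255) does not contain 89.165.234.251
  89.165.238.0/23 (89.165.238.0 - 89.165.239.255) does not contain 89.165.234.251
  89.165.248.0/22 (89.165.248.0 - 89.165.251.255) does not contain 89.165.234.251
  89.165.236.0/22 (89.165.236.0 - 89.165.239.255) does not contain 89.165.234.251
  91.165.232.0/22 (91.165.232.0 - 91.165.235.255) does not contain 89.165.234.251
  89.165.224.0/22 (89.165.224.0 - 89.165.227.255) does not contain 89.165.234.251
  89.165.192.0/20 (89.165.192.0 - 89.165.207.255) does not contain 89.165.234.251
Longest matching prefix is /19 -> next hop 174.17.22.15.

174.17.22.15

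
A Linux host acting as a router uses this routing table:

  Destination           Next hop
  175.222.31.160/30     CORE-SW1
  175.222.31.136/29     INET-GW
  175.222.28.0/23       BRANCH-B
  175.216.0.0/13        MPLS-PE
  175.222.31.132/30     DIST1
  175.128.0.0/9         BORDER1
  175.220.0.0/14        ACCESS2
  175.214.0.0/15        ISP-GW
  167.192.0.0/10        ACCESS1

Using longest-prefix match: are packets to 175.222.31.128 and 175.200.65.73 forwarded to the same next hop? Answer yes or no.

175.222.31.128: longest match 175.220.0.0/14 -> ACCESS2
175.200.65.73: longest match 175.128.0.0/9 -> BORDER1

no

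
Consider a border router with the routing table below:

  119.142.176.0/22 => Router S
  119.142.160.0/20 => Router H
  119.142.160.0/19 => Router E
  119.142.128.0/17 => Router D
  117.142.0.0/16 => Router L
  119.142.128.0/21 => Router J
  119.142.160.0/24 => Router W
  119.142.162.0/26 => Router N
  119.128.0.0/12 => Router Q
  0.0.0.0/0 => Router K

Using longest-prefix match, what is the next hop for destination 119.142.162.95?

Router H

Routes whose prefix contains 119.142.162.95:
  0.0.0.0/0 (default, matches everything) -> Router K
  119.128.0.0/12 (119.128.0.0 - 119.143.255.255) -> Router Q
  119.142.128.0/17 (119.142.128.0 - 119.142.255.255) -> Router D
  119.142.160.0/19 (119.142.160.0 - 119.142.191.255) -> Router E
  119.142.160.0/20 (119.142.160.0 - 119.142.175.255) -> Router H
More-specific entries that do NOT match:
  119.142.162.0/26 (119.142.162.0 - 119.142.162.63) does not contain 119.142.162.95
  119.142.160.0/24 (119.142.160.0 - 119.142.160.255) does not contain 119.142.162.95
  119.142.176.0/22 (119.142.176.0 - 119.142.179.255) does not contain 119.142.162.95
  119.142.128.0/21 (119.142.128.0 - 119.142.135.255) does not contain 119.142.162.95
Longest matching prefix is /20 -> next hop Router H.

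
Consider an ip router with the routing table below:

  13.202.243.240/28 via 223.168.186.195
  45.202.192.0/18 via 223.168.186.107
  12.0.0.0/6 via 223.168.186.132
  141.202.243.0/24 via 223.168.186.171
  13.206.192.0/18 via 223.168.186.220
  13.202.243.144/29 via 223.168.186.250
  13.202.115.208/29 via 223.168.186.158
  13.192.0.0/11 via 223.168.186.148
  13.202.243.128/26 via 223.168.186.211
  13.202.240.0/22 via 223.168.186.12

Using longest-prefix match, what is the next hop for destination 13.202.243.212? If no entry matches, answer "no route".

223.168.186.12

Routes whose prefix contains 13.202.243.212:
  12.0.0.0/6 (12.0.0.0 - 15.255.255.255) -> 223.168.186.132
  13.192.0.0/11 (13.192.0.0 - 13.223.255.255) -> 223.168.186.148
  13.202.240.0/22 (13.202.240.0 - 13.202.243.255) -> 223.168.186.12
More-specific entries that do NOT match:
  13.202.243.144/29 (13.202.243.144 - 13.202.243.151) does not contain 13.202.243.212
  13.202.115.208/29 (13.202.115.208 - 13.202.115.215) does not contain 13.202.243.212
  13.202.243.240/28 (13.202.243.240 - 13.202.243.255) does not contain 13.202.243.212
  13.202.243.128/26 (13.202.243.128 - 13.202.243.191) does not contain 13.202.243.212
  141.202.243.0/24 (141.202.243.0 - 141.202.243.255) does not contain 13.202.243.212
Longest matching prefix is /22 -> next hop 223.168.186.12.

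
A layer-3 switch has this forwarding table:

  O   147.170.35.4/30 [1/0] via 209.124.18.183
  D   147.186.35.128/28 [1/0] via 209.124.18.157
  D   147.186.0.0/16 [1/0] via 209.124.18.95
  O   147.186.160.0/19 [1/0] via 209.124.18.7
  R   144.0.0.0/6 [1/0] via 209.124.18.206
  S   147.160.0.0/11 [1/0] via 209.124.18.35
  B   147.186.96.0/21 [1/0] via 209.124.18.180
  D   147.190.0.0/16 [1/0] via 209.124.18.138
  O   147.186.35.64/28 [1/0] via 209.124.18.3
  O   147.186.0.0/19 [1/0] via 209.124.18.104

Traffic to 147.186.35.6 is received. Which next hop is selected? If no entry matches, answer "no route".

209.124.18.95

Routes whose prefix contains 147.186.35.6:
  144.0.0.0/6 (144.0.0.0 - 147.255.255.255) -> 209.124.18.206
  147.160.0.0/11 (147.160.0.0 - 147.191.255.255) -> 209.124.18.35
  147.186.0.0/16 (147.186.0.0 - 147.186.255.255) -> 209.124.18.95
More-specific entries that do NOT match:
  147.170.35.4/30 (147.170.35.4 - 147.170.35.7) does not contain 147.186.35.6
  147.186.35.128/28 (147.186.35.128 - 147.186.35.143) does not contain 147.186.35.6
  147.186.35.64/28 (147.186.35.64 - 147.186.35.79) does not contain 147.186.35.6
  147.186.96.0/21 (147.186.96.0 - 147.186.103.255) does not contain 147.186.35.6
  147.186.160.0/19 (147.186.160.0 - 147.186.191.255) does not contain 147.186.35.6
  147.186.0.0/19 (147.186.0.0 - 147.186.31.255) does not contain 147.186.35.6
Longest matching prefix is /16 -> next hop 209.124.18.95.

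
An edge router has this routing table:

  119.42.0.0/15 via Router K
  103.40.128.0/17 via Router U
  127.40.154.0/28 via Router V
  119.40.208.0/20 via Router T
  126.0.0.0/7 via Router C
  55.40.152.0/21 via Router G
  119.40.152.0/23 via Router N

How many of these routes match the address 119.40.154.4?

0

No listed prefix contains 119.40.154.4.
Total matching entries: 0.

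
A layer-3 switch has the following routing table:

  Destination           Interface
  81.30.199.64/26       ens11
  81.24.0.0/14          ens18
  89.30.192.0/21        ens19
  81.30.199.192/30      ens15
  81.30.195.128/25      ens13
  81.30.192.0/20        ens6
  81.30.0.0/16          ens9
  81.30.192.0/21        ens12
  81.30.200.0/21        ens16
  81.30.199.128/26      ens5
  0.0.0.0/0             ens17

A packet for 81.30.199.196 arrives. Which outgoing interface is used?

ens12

Routes whose prefix contains 81.30.199.196:
  0.0.0.0/0 (default, matches everything) -> ens17
  81.30.0.0/16 (81.30.0.0 - 81.30.255.255) -> ens9
  81.30.192.0/20 (81.30.192.0 - 81.30.207.255) -> ens6
  81.30.192.0/21 (81.30.192.0 - 81.30.199.255) -> ens12
More-specific entries that do NOT match:
  81.30.199.192/30 (81.30.199.192 - 81.30.199.195) does not contain 81.30.199.196
  81.30.199.64/26 (81.30.199.64 - 81.30.199.127) does not contain 81.30.199.196
  81.30.199.128/26 (81.30.199.128 - 81.30.199.191) does not contain 81.30.199.196
  81.30.195.128/25 (81.30.195.128 - 81.30.195.255) does not contain 81.30.199.196
Longest matching prefix is /21 -> interface ens12.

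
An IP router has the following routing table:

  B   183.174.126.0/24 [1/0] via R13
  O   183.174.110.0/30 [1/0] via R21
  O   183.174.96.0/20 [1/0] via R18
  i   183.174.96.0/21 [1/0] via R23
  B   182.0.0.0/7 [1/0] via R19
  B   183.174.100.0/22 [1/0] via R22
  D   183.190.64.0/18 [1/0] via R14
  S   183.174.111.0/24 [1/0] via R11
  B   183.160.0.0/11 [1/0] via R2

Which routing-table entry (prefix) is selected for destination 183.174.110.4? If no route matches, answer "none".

Entries matching 183.174.110.4:
  182.0.0.0/7 (182.0.0.0 - 183.255.255.255)
  183.160.0.0/11 (183.160.0.0 - 183.191.255.255)
  183.174.96.0/20 (183.174.96.0 - 183.174.111.255)
Most specific is 183.174.96.0/20.

183.174.96.0/20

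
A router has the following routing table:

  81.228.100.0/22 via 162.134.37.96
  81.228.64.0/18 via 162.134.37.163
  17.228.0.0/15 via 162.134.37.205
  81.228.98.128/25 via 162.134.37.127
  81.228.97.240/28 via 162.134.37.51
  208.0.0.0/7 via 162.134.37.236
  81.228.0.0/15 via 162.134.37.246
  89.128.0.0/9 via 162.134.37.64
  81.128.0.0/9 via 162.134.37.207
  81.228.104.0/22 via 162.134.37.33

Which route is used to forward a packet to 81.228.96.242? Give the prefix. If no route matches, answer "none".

81.228.64.0/18

Entries matching 81.228.96.242:
  81.128.0.0/9 (81.128.0.0 - 81.255.255.255)
  81.228.0.0/15 (81.228.0.0 - 81.229.255.255)
  81.228.64.0/18 (81.228.64.0 - 81.228.127.255)
Most specific is 81.228.64.0/18.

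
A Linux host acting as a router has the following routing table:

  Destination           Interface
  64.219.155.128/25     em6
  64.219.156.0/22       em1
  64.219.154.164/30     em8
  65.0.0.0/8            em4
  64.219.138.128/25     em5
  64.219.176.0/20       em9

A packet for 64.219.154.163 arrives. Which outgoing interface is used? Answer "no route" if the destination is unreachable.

No entry's prefix contains 64.219.154.163; there is no default route.

no route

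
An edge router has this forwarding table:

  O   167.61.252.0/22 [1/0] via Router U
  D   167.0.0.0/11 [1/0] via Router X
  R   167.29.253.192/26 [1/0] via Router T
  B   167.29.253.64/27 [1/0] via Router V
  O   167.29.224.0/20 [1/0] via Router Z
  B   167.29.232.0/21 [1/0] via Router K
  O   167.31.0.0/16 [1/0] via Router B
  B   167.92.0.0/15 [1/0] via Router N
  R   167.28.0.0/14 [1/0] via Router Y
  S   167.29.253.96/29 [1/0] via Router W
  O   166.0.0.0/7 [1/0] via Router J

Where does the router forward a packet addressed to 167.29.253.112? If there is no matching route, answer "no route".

Routes whose prefix contains 167.29.253.112:
  166.0.0.0/7 (166.0.0.0 - 167.255.255.255) -> Router J
  167.0.0.0/11 (167.0.0.0 - 167.31.255.255) -> Router X
  167.28.0.0/14 (167.28.0.0 - 167.31.255.255) -> Router Y
More-specific entries that do NOT match:
  167.29.253.96/29 (167.29.253.96 - 167.29.253.103) does not contain 167.29.253.112
  167.29.253.64/27 (167.29.253.64 - 167.29.253.95) does not contain 167.29.253.112
  167.29.253.192/26 (167.29.253.192 - 167.29.253.255) does not contain 167.29.253.112
  167.61.252.0/22 (167.61.252.0 - 167.61.255.255) does not contain 167.29.253.112
  167.29.232.0/21 (167.29.232.0 - 167.29.239.255) does not contain 167.29.253.112
  167.29.224.0/20 (167.29.224.0 - 167.29.239.255) does not contain 167.29.253.112
  167.31.0.0/16 (167.31.0.0 - 167.31.255.255) does not contain 167.29.253.112
  167.92.0.0/15 (167.92.0.0 - 167.93.255.255) does not contain 167.29.253.112
Longest matching prefix is /14 -> next hop Router Y.

Router Y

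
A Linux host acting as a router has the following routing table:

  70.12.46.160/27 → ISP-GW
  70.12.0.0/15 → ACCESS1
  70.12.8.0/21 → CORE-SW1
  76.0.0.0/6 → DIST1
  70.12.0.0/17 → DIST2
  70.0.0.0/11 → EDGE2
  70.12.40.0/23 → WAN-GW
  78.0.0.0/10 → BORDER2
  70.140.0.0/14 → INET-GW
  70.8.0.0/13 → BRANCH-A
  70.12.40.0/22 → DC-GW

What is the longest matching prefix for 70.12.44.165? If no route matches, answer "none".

70.12.0.0/17

Entries matching 70.12.44.165:
  70.0.0.0/11 (70.0.0.0 - 70.31.255.255)
  70.8.0.0/13 (70.8.0.0 - 70.15.255.255)
  70.12.0.0/15 (70.12.0.0 - 70.13.255.255)
  70.12.0.0/17 (70.12.0.0 - 70.12.127.255)
Most specific is 70.12.0.0/17.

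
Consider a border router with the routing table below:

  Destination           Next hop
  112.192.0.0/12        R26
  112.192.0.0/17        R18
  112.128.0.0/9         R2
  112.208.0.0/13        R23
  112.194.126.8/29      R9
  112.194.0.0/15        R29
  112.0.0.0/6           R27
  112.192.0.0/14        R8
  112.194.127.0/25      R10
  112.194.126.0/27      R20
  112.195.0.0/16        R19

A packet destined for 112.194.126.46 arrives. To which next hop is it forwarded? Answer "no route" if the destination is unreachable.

Routes whose prefix contains 112.194.126.46:
  112.0.0.0/6 (112.0.0.0 - 115.255.255.255) -> R27
  112.128.0.0/9 (112.128.0.0 - 112.255.255.255) -> R2
  112.192.0.0/12 (112.192.0.0 - 112.207.255.255) -> R26
  112.192.0.0/14 (112.192.0.0 - 112.195.255.255) -> R8
  112.194.0.0/15 (112.194.0.0 - 112.195.255.255) -> R29
More-specific entries that do NOT match:
  112.194.126.8/29 (112.194.126.8 - 112.194.126.15) does not contain 112.194.126.46
  112.194.126.0/27 (112.194.126.0 - 112.194.126.31) does not contain 112.194.126.46
  112.194.127.0/25 (112.194.127.0 - 112.194.127.127) does not contain 112.194.126.46
  112.192.0.0/17 (112.192.0.0 - 112.192.127.255) does not contain 112.194.126.46
  112.195.0.0/16 (112.195.0.0 - 112.195.255.255) does not contain 112.194.126.46
Longest matching prefix is /15 -> next hop R29.

R29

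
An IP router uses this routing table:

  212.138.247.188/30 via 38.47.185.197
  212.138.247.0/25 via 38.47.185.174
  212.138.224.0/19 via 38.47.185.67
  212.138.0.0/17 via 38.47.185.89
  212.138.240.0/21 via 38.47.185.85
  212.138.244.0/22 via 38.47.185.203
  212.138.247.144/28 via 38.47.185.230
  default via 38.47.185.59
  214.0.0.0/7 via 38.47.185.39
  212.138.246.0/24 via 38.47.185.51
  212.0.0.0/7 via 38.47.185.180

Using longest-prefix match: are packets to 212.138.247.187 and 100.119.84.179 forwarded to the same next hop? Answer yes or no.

212.138.247.187: longest match 212.138.244.0/22 -> 38.47.185.203
100.119.84.179: longest match 0.0.0.0/0 -> 38.47.185.59

no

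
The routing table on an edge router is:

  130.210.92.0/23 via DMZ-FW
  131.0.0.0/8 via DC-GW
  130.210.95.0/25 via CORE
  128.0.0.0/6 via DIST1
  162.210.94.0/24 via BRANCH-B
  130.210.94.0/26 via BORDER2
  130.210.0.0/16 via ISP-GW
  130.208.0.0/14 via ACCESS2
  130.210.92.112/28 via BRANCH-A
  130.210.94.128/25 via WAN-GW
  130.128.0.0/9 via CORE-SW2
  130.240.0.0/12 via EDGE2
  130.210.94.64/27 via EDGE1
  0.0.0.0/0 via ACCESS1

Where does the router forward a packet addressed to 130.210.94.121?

Routes whose prefix contains 130.210.94.121:
  0.0.0.0/0 (default, matches everything) -> ACCESS1
  128.0.0.0/6 (128.0.0.0 - 131.255.255.255) -> DIST1
  130.128.0.0/9 (130.128.0.0 - 130.255.255.255) -> CORE-SW2
  130.208.0.0/14 (130.208.0.0 - 130.211.255.255) -> ACCESS2
  130.210.0.0/16 (130.210.0.0 - 130.210.255.255) -> ISP-GW
More-specific entries that do NOT match:
  130.210.92.112/28 (130.210.92.112 - 130.210.92.127) does not contain 130.210.94.121
  130.210.94.64/27 (130.210.94.64 - 130.210.94.95) does not contain 130.210.94.121
  130.210.94.0/26 (130.210.94.0 - 130.210.94.63) does not contain 130.210.94.121
  130.210.95.0/25 (130.210.95.0 - 130.210.95.127) does not contain 130.210.94.121
  130.210.94.128/25 (130.210.94.128 - 130.210.94.255) does not contain 130.210.94.121
  162.210.94.0/24 (162.210.94.0 - 162.210.94.255) does not contain 130.210.94.121
  130.210.92.0/23 (130.210.92.0 - 130.210.93.255) does not contain 130.210.94.121
Longest matching prefix is /16 -> next hop ISP-GW.

ISP-GW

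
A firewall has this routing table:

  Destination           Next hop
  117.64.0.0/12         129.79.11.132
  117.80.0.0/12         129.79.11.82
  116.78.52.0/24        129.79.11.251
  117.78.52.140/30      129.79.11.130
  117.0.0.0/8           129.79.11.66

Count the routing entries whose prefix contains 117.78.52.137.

Prefixes containing 117.78.52.137:
  117.0.0.0/8 (117.0.0.0 - 117.255.255.255)
  117.64.0.0/12 (117.64.0.0 - 117.79.255.255)
Total matching entries: 2.

2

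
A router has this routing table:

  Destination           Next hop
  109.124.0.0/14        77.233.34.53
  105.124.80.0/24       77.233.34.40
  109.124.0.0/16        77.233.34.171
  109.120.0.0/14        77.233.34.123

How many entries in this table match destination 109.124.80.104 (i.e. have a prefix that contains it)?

Prefixes containing 109.124.80.104:
  109.124.0.0/14 (109.124.0.0 - 109.127.255.255)
  109.124.0.0/16 (109.124.0.0 - 109.124.255.255)
Total matching entries: 2.

2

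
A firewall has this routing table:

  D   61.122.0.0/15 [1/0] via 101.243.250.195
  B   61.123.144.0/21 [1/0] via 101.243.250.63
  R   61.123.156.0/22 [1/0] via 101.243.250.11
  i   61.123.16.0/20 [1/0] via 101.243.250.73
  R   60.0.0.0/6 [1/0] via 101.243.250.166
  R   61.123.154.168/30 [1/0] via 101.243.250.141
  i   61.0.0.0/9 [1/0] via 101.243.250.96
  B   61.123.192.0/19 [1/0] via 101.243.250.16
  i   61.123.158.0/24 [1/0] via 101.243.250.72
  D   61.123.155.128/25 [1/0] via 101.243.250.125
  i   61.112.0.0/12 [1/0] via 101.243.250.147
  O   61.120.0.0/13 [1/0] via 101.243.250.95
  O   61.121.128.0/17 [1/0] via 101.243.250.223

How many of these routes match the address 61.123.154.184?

Prefixes containing 61.123.154.184:
  60.0.0.0/6 (60.0.0.0 - 63.255.255.255)
  61.0.0.0/9 (61.0.0.0 - 61.127.255.255)
  61.112.0.0/12 (61.112.0.0 - 61.127.255.255)
  61.120.0.0/13 (61.120.0.0 - 61.127.255.255)
  61.122.0.0/15 (61.122.0.0 - 61.123.255.255)
Total matching entries: 5.

5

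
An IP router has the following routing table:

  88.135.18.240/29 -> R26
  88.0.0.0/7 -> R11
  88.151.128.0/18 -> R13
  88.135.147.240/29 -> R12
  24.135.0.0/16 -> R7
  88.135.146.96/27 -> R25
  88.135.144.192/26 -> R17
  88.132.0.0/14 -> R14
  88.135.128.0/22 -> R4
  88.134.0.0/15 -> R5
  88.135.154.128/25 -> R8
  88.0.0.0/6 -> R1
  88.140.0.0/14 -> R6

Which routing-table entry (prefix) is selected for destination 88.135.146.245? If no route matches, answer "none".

88.134.0.0/15

Entries matching 88.135.146.245:
  88.0.0.0/6 (88.0.0.0 - 91.255.255.255)
  88.0.0.0/7 (88.0.0.0 - 89.255.255.255)
  88.132.0.0/14 (88.132.0.0 - 88.135.255.255)
  88.134.0.0/15 (88.134.0.0 - 88.135.255.255)
Most specific is 88.134.0.0/15.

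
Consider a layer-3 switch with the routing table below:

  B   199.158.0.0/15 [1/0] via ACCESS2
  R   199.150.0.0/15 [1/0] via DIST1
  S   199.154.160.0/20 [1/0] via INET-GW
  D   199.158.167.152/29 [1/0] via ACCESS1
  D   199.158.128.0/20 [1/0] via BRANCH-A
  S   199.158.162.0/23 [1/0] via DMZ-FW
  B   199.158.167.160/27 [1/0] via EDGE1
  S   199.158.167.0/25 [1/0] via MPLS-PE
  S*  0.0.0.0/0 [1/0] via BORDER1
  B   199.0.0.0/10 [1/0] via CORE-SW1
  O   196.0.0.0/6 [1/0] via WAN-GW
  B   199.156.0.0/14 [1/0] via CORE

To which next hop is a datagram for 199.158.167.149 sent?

ACCESS2

Routes whose prefix contains 199.158.167.149:
  0.0.0.0/0 (default, matches everything) -> BORDER1
  196.0.0.0/6 (196.0.0.0 - 199.255.255.255) -> WAN-GW
  199.156.0.0/14 (199.156.0.0 - 199.159.255.255) -> CORE
  199.158.0.0/15 (199.158.0.0 - 199.159.255.255) -> ACCESS2
More-specific entries that do NOT match:
  199.158.167.152/29 (199.158.167.152 - 199.158.167.159) does not contain 199.158.167.149
  199.158.167.160/27 (199.158.167.160 - 199.158.167.191) does not contain 199.158.167.149
  199.158.167.0/25 (199.158.167.0 - 199.158.167.127) does not contain 199.158.167.149
  199.158.162.0/23 (199.158.162.0 - 199.158.163.255) does not contain 199.158.167.149
  199.154.160.0/20 (199.154.160.0 - 199.154.175.255) does not contain 199.158.167.149
  199.158.128.0/20 (199.158.128.0 - 199.158.143.255) does not contain 199.158.167.149
Longest matching prefix is /15 -> next hop ACCESS2.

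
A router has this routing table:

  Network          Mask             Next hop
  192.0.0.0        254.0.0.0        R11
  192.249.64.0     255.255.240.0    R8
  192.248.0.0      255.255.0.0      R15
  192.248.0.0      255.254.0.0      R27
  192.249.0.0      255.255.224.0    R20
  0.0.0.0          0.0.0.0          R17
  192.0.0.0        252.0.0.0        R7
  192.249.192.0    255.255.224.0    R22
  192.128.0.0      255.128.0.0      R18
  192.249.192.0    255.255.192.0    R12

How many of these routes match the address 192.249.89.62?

Prefixes containing 192.249.89.62:
  0.0.0.0/0 (default, matches everything)
  192.0.0.0/6 (192.0.0.0 - 195.255.255.255)
  192.0.0.0/7 (192.0.0.0 - 193.255.255.255)
  192.128.0.0/9 (192.128.0.0 - 192.255.255.255)
  192.248.0.0/15 (192.248.0.0 - 192.249.255.255)
Total matching entries: 5.

5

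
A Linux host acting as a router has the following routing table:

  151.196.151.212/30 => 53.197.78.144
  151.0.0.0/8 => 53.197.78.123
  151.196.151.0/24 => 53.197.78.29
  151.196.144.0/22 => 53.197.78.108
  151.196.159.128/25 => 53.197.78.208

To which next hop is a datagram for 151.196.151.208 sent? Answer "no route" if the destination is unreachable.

Routes whose prefix contains 151.196.151.208:
  151.0.0.0/8 (151.0.0.0 - 151.255.255.255) -> 53.197.78.123
  151.196.151.0/24 (151.196.151.0 - 151.196.151.255) -> 53.197.78.29
More-specific entries that do NOT match:
  151.196.151.212/30 (151.196.151.212 - 151.196.151.215) does not contain 151.196.151.208
  151.196.159.128/25 (151.196.159.128 - 151.196.159.255) does not contain 151.196.151.208
Longest matching prefix is /24 -> next hop 53.197.78.29.

53.197.78.29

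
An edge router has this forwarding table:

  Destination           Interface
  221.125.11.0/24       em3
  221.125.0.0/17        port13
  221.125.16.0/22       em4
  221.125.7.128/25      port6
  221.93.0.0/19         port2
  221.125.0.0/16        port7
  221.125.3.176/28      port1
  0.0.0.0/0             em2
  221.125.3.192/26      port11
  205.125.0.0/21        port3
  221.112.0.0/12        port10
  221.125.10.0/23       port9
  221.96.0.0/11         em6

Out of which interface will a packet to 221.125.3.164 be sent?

Routes whose prefix contains 221.125.3.164:
  0.0.0.0/0 (default, matches everything) -> em2
  221.96.0.0/11 (221.96.0.0 - 221.127.255.255) -> em6
  221.112.0.0/12 (221.112.0.0 - 221.127.255.255) -> port10
  221.125.0.0/16 (221.125.0.0 - 221.125.255.255) -> port7
  221.125.0.0/17 (221.125.0.0 - 221.125.127.255) -> port13
More-specific entries that do NOT match:
  221.125.3.176/28 (221.125.3.176 - 221.125.3.191) does not contain 221.125.3.164
  221.125.3.192/26 (221.125.3.192 - 221.125.3.255) does not contain 221.125.3.164
  221.125.7.128/25 (221.125.7.128 - 221.125.7.255) does not contain 221.125.3.164
  221.125.11.0/24 (221.125.11.0 - 221.125.11.255) does not contain 221.125.3.164
  221.125.10.0/23 (221.125.10.0 - 221.125.11.255) does not contain 221.125.3.164
  221.125.16.0/22 (221.125.16.0 - 221.125.19.255) does not contain 221.125.3.164
  205.125.0.0/21 (205.125.0.0 - 205.125.7.255) does not contain 221.125.3.164
  221.93.0.0/19 (221.93.0.0 - 221.93.31.255) does not contain 221.125.3.164
Longest matching prefix is /17 -> interface port13.

port13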